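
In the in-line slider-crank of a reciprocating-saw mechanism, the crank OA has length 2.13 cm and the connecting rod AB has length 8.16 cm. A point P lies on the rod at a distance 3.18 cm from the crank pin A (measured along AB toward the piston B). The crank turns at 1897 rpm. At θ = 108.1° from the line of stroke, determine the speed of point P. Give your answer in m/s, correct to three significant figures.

ω = 198.7 rad/s.  Crank-pin speed |V_A| = rω = 4.2313 m/s, perpendicular to OA.
Rod angle: sinφ = −(r/L) sinθ ⇒ φ = -14.366°; ω_rod = −rω cosθ/√(L²−r²sin²θ) = +16.63 rad/s.
V_P = V_A + ω_rod × AP, with AP = 0.0318 m along the rod.
Components: V_Px = −rω sinθ − a·ω_rod·sinφ = -3.8907 m/s;  V_Py = rω cosθ + a·ω_rod·cosφ = -0.80227 m/s.
|V_P| = √(V_Px² + V_Py²) = 3.9726 m/s.

3.97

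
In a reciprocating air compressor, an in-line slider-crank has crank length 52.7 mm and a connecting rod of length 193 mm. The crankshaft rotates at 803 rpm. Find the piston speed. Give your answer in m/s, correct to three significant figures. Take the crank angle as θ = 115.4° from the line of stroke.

ω = 2π·803/60 = 84.09 rad/s
For an in-line slider-crank, x = r cosθ + √(L² − r² sin²θ), so v = −rω sinθ·[1 + r cosθ/√(L² − r² sin²θ)].
With r = 0.0527 m, L = 0.193 m, θ = 115.4°: √(L² − r² sin²θ) = 0.18704 m.
v = −0.0527·84.09·0.90334·[1 + 0.0527·-0.42894/0.18704] = -3.5194 m/s.
|v| = 3.5194 m/s.

3.52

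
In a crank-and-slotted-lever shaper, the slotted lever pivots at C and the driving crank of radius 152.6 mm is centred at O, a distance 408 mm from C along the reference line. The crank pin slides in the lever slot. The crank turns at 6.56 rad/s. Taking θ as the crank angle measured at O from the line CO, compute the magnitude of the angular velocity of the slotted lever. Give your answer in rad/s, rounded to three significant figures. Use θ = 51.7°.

ω = 6.56 rad/s
Crank pin A relative to C: A = (d + r cosθ, r sinθ); lever angle φ = atan2(r sinθ, d + r cosθ).
Differentiating tanφ: φ̇ = rω(d cosθ + r)/(d² + r² + 2dr cosθ).
d² + r² + 2dr cosθ = |CA|² = 0.266927 m²;  d cosθ + r = +0.40547 m.
|ω_lever| = |0.1526·6.56·+0.40547| / 0.266927 = 1.5206 rad/s.

1.52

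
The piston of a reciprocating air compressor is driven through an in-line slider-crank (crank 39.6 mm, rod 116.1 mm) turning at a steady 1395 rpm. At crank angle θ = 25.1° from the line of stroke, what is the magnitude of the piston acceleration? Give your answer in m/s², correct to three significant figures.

ω = 2π·1395/60 = 146.1 rad/s
x(θ) = r cosθ + √(L² − r² sin²θ); with ω constant, a = ω²·d²x/dθ².
d²x/dθ² = −r cosθ − r²(cos2θ)/√u − r⁴ sin²2θ/(4u^{3/2}),  u = L² − r² sin²θ = 0.013197 m².
Substituting r = 0.0396 m, L = 0.1161 m, θ = 25.1°: d²x/dθ² = -0.044838 m.
a = ω²·d²x/dθ² = (146.1)²·(-0.044838) = -956.86 m/s²;  |a| = 956.86 m/s².

957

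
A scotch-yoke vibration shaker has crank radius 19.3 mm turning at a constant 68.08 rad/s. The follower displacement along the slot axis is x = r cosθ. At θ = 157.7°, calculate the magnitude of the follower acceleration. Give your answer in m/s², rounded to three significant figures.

82.8

ω = 68.08 rad/s
x = r cosθ ⇒ ẍ = −rω² cosθ (ω constant).
|a| = rω²|cosθ| = 0.0193·(68.08)²·|cos 157.7°| = 82.763 m/s².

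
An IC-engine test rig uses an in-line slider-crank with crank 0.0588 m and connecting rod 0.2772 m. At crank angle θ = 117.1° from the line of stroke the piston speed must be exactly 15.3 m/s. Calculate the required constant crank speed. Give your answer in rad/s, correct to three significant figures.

324

For an in-line slider-crank, |v_piston| = rω|sinθ|·[1 + r cosθ/√(L² − r² sin²θ)].
With r = 0.0588 m, L = 0.2772 m, θ = 117.1°: the bracketed kinematic factor |dx/dθ| = 0.047194 m.
ω = v/|dx/dθ| = 15.3/0.047194 = 324.2 rad/s.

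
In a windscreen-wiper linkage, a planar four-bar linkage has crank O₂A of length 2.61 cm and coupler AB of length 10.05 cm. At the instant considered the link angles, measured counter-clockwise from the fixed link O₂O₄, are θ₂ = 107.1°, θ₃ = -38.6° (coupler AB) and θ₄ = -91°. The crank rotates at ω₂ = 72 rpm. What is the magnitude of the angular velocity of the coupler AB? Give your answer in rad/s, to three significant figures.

ω₂ = 7.54 rad/s (from 72 rpm).
Differentiating the loop-closure r₂e^{iθ₂}+r₃e^{iθ₃}=r₁+r₄e^{iθ₄} gives r₂ω₂e^{iθ₂}+r₃ω₃e^{iθ₃}=r₄ω₄e^{iθ₄}.
Eliminating the other unknown: ω₃ = r₂ω₂ sin(θ₄−θ₂) / [r₃ sin(θ₃−θ₄)].
Numerator sine = +0.31068; denominator sine = +0.79229.
Result = 0.0261·7.54·(+0.31068) / (0.1005·(+0.79229)) = +0.76782 rad/s; magnitude 0.76782 rad/s.

0.768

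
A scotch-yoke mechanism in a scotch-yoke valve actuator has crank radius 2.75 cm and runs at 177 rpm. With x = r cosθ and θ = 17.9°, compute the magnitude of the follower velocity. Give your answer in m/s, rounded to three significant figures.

0.157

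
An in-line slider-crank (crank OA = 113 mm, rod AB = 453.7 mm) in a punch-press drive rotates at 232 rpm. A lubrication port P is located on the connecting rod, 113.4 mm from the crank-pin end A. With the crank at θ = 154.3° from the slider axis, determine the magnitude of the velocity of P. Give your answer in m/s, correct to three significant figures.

ω = 24.29 rad/s.  Crank-pin speed |V_A| = rω = 2.7453 m/s, perpendicular to OA.
Rod angle: sinφ = −(r/L) sinθ ⇒ φ = -6.201°; ω_rod = −rω cosθ/√(L²−r²sin²θ) = +5.4845 rad/s.
V_P = V_A + ω_rod × AP, with AP = 0.1134 m along the rod.
Components: V_Px = −rω sinθ − a·ω_rod·sinφ = -1.1234 m/s;  V_Py = rω cosθ + a·ω_rod·cosφ = -1.8555 m/s.
|V_P| = √(V_Px² + V_Py²) = 2.169 m/s.

2.17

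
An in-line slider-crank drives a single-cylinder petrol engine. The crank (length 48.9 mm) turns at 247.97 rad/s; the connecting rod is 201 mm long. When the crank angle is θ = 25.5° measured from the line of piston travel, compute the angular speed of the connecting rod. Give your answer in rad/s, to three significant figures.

54.8

ω = 248 rad/s
The rod makes angle φ with the slider axis where L sinφ = r sinθ; differentiating, L cosφ·φ̇ = r ω cosθ.
L cosφ = √(L² − r² sin²θ) = 0.19989 m.
|ω_rod| = r ω |cosθ| / √(L² − r² sin²θ) = 0.0489·248·0.90259/0.19989 = 54.751 rad/s.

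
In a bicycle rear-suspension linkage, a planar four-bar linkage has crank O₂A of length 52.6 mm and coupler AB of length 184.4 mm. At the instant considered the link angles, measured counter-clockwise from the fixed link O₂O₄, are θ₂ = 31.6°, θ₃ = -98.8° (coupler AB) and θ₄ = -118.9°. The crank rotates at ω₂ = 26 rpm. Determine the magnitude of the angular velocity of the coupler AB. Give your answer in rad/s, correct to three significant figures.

1.11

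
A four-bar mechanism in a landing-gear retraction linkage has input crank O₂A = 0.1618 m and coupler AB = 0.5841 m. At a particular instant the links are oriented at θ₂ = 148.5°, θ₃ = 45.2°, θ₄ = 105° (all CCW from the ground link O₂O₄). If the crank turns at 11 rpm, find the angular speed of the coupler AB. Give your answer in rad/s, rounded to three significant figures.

0.254

ω₂ = 1.152 rad/s (from 11 rpm).
Differentiating the loop-closure r₂e^{iθ₂}+r₃e^{iθ₃}=r₁+r₄e^{iθ₄} gives r₂ω₂e^{iθ₂}+r₃ω₃e^{iθ₃}=r₄ω₄e^{iθ₄}.
Eliminating the other unknown: ω₃ = r₂ω₂ sin(θ₄−θ₂) / [r₃ sin(θ₃−θ₄)].
Numerator sine = -0.68835; denominator sine = -0.86427.
Result = 0.1618·1.152·(-0.68835) / (0.5841·(-0.86427)) = +0.25414 rad/s; magnitude 0.25414 rad/s.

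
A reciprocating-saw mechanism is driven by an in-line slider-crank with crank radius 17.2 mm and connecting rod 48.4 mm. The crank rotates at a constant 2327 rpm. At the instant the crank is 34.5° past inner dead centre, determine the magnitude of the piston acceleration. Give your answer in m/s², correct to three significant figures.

985

ω = 2π·2327/60 = 243.7 rad/s
x(θ) = r cosθ + √(L² − r² sin²θ); with ω constant, a = ω²·d²x/dθ².
d²x/dθ² = −r cosθ − r²(cos2θ)/√u − r⁴ sin²2θ/(4u^{3/2}),  u = L² − r² sin²θ = 0.00224765 m².
Substituting r = 0.0172 m, L = 0.0484 m, θ = 34.5°: d²x/dθ² = -0.01659 m.
a = ω²·d²x/dθ² = (243.7)²·(-0.01659) = -985.15 m/s²;  |a| = 985.15 m/s².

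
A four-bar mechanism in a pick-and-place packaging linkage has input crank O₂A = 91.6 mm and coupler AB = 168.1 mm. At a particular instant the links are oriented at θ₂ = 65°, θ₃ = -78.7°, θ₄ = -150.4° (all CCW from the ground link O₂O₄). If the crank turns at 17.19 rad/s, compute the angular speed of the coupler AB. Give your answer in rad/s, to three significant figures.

ω₂ = 17.19 rad/s
Differentiating the loop-closure r₂e^{iθ₂}+r₃e^{iθ₃}=r₁+r₄e^{iθ₄} gives r₂ω₂e^{iθ₂}+r₃ω₃e^{iθ₃}=r₄ω₄e^{iθ₄}.
Eliminating the other unknown: ω₃ = r₂ω₂ sin(θ₄−θ₂) / [r₃ sin(θ₃−θ₄)].
Numerator sine = +0.57928; denominator sine = +0.94943.
Result = 0.0916·17.19·(+0.57928) / (0.1681·(+0.94943)) = +5.7152 rad/s; magnitude 5.7152 rad/s.

5.72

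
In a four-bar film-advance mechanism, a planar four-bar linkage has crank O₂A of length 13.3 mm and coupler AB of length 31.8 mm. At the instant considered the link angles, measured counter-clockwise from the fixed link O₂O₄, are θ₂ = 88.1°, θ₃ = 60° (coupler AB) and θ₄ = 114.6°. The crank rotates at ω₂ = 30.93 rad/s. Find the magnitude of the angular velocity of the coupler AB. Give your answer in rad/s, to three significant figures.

7.08

ω₂ = 30.93 rad/s
Differentiating the loop-closure r₂e^{iθ₂}+r₃e^{iθ₃}=r₁+r₄e^{iθ₄} gives r₂ω₂e^{iθ₂}+r₃ω₃e^{iθ₃}=r₄ω₄e^{iθ₄}.
Eliminating the other unknown: ω₃ = r₂ω₂ sin(θ₄−θ₂) / [r₃ sin(θ₃−θ₄)].
Numerator sine = +0.44620; denominator sine = -0.81513.
Result = 0.0133·30.93·(+0.44620) / (0.0318·(-0.81513)) = -7.0812 rad/s; magnitude 7.0812 rad/s.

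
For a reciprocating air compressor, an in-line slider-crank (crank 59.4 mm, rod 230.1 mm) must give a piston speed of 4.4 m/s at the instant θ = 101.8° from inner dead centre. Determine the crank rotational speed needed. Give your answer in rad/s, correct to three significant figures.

80.0

For an in-line slider-crank, |v_piston| = rω|sinθ|·[1 + r cosθ/√(L² − r² sin²θ)].
With r = 0.0594 m, L = 0.2301 m, θ = 101.8°: the bracketed kinematic factor |dx/dθ| = 0.054972 m.
ω = v/|dx/dθ| = 4.4/0.054972 = 80.04 rad/s.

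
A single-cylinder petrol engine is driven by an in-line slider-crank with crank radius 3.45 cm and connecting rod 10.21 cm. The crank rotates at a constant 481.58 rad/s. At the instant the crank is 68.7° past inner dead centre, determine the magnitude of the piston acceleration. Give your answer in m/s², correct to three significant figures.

851

ω = 481.6 rad/s
x(θ) = r cosθ + √(L² − r² sin²θ); with ω constant, a = ω²·d²x/dθ².
d²x/dθ² = −r cosθ − r²(cos2θ)/√u − r⁴ sin²2θ/(4u^{3/2}),  u = L² − r² sin²θ = 0.00939122 m².
Substituting r = 0.0345 m, L = 0.1021 m, θ = 68.7°: d²x/dθ² = -0.0036696 m.
a = ω²·d²x/dθ² = (481.6)²·(-0.0036696) = -851.04 m/s²;  |a| = 851.04 m/s².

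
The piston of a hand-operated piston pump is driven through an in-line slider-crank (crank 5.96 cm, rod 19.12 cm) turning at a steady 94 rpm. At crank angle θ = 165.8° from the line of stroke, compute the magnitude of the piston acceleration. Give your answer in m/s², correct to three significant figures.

ω = 2π·94/60 = 9.844 rad/s
x(θ) = r cosθ + √(L² − r² sin²θ); with ω constant, a = ω²·d²x/dθ².
d²x/dθ² = −r cosθ − r²(cos2θ)/√u − r⁴ sin²2θ/(4u^{3/2}),  u = L² − r² sin²θ = 0.0363437 m².
Substituting r = 0.0596 m, L = 0.1912 m, θ = 165.8°: d²x/dθ² = +0.041286 m.
a = ω²·d²x/dθ² = (9.844)²·(+0.041286) = +4.0005 m/s²;  |a| = 4.0005 m/s².

4.00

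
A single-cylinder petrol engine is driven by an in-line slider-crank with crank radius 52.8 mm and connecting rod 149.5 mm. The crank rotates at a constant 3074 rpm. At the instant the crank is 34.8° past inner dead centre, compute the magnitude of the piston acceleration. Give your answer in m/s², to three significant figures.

ω = 2π·3074/60 = 321.9 rad/s
x(θ) = r cosθ + √(L² − r² sin²θ); with ω constant, a = ω²·d²x/dθ².
d²x/dθ² = −r cosθ − r²(cos2θ)/√u − r⁴ sin²2θ/(4u^{3/2}),  u = L² − r² sin²θ = 0.0214422 m².
Substituting r = 0.0528 m, L = 0.1495 m, θ = 34.8°: d²x/dθ² = -0.050537 m.
a = ω²·d²x/dθ² = (321.9)²·(-0.050537) = -5236.9 m/s²;  |a| = 5236.9 m/s².

5240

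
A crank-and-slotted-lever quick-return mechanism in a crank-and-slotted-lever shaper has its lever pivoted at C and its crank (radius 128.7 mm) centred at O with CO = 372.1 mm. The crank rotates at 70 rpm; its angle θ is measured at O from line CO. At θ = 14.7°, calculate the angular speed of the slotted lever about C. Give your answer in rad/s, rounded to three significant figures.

1.86

ω = 7.33 rad/s (from 70 rpm).
Crank pin A relative to C: A = (d + r cosθ, r sinθ); lever angle φ = atan2(r sinθ, d + r cosθ).
Differentiating tanφ: φ̇ = rω(d cosθ + r)/(d² + r² + 2dr cosθ).
d² + r² + 2dr cosθ = |CA|² = 0.247666 m²;  d cosθ + r = +0.48862 m.
|ω_lever| = |0.1287·7.33·+0.48862| / 0.247666 = 1.8613 rad/s.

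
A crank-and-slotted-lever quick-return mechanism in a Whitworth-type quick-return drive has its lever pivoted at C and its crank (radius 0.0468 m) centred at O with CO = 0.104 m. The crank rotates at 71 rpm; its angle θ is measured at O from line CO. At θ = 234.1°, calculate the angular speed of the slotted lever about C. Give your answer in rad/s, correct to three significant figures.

ω = 7.435 rad/s (from 71 rpm).
Crank pin A relative to C: A = (d + r cosθ, r sinθ); lever angle φ = atan2(r sinθ, d + r cosθ).
Differentiating tanφ: φ̇ = rω(d cosθ + r)/(d² + r² + 2dr cosθ).
d² + r² + 2dr cosθ = |CA|² = 0.00729826 m²;  d cosθ + r = -0.014183 m.
|ω_lever| = |0.0468·7.435·-0.014183| / 0.00729826 = 0.6762 rad/s.

0.676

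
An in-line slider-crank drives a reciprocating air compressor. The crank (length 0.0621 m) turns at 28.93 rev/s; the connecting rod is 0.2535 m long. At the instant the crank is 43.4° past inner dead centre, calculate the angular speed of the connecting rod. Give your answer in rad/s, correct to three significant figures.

32.8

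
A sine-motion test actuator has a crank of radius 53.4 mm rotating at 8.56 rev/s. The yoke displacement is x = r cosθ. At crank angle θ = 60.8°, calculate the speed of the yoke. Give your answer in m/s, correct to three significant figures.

2.51

ω = 53.78 rad/s (from 8.56 rev/s).
x = r cosθ ⇒ ẋ = −rω sinθ.
|v| = rω|sinθ| = 0.0534·53.78·|sin 60.8°| = 2.5071 m/s.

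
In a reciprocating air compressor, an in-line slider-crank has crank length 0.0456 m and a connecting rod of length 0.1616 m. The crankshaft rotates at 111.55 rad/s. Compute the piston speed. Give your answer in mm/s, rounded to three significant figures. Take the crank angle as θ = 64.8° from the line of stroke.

ω = 111.5 rad/s
For an in-line slider-crank, x = r cosθ + √(L² − r² sin²θ), so v = −rω sinθ·[1 + r cosθ/√(L² − r² sin²θ)].
With r = 0.0456 m, L = 0.1616 m, θ = 64.8°: √(L² − r² sin²θ) = 0.15624 m.
v = −0.0456·111.5·0.90483·[1 + 0.0456·0.42578/0.15624] = -5.1745 m/s.
|v| = 5.1745 m/s = 5174.5 mm/s.

5170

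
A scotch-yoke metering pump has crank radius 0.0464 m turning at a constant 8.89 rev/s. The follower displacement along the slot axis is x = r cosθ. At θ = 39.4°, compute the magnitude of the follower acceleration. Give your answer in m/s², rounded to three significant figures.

112

ω = 55.86 rad/s (from 8.89 rev/s).
x = r cosθ ⇒ ẍ = −rω² cosθ (ω constant).
|a| = rω²|cosθ| = 0.0464·(55.86)²·|cos 39.4°| = 111.87 m/s².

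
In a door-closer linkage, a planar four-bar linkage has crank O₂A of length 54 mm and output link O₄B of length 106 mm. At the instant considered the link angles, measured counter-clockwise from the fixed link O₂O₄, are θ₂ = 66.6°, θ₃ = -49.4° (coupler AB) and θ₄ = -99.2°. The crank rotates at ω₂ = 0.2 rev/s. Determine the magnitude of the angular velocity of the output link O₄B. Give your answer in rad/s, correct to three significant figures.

0.753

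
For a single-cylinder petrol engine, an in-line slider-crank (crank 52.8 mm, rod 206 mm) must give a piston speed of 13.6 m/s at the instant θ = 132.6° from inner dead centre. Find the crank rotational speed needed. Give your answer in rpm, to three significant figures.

For an in-line slider-crank, |v_piston| = rω|sinθ|·[1 + r cosθ/√(L² − r² sin²θ)].
With r = 0.0528 m, L = 0.206 m, θ = 132.6°: the bracketed kinematic factor |dx/dθ| = 0.032 m.
ω = v/|dx/dθ| = 13.6/0.032 = 425 rad/s.
N = 60ω/(2π) = 4058.5 rpm.

4060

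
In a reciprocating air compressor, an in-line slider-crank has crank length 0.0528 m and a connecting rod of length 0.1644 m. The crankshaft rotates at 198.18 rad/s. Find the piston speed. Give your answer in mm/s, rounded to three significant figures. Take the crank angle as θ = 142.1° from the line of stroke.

4770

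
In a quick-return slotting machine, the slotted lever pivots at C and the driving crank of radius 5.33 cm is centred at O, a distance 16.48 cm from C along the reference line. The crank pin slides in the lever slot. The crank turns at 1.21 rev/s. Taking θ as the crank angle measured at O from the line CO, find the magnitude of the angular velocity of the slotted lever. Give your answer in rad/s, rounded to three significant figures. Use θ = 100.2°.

ω = 7.603 rad/s (from 1.21 rev/s).
Crank pin A relative to C: A = (d + r cosθ, r sinθ); lever angle φ = atan2(r sinθ, d + r cosθ).
Differentiating tanφ: φ̇ = rω(d cosθ + r)/(d² + r² + 2dr cosθ).
d² + r² + 2dr cosθ = |CA|² = 0.026889 m²;  d cosθ + r = +0.024116 m.
|ω_lever| = |0.0533·7.603·+0.024116| / 0.026889 = 0.36344 rad/s.

0.363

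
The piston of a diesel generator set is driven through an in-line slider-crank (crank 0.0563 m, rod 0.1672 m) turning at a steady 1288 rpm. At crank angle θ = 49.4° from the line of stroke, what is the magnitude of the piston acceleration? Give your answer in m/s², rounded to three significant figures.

623

ω = 2π·1288/60 = 134.9 rad/s
x(θ) = r cosθ + √(L² − r² sin²θ); with ω constant, a = ω²·d²x/dθ².
d²x/dθ² = −r cosθ − r²(cos2θ)/√u − r⁴ sin²2θ/(4u^{3/2}),  u = L² − r² sin²θ = 0.0261285 m².
Substituting r = 0.0563 m, L = 0.1672 m, θ = 49.4°: d²x/dθ² = -0.034219 m.
a = ω²·d²x/dθ² = (134.9)²·(-0.034219) = -622.53 m/s²;  |a| = 622.53 m/s².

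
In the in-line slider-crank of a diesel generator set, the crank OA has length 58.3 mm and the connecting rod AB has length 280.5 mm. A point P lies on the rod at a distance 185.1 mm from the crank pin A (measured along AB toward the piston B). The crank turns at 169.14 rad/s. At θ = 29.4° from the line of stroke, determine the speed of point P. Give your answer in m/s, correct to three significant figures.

ω = 169.1 rad/s.  Crank-pin speed |V_A| = rω = 9.8609 m/s, perpendicular to OA.
Rod angle: sinφ = −(r/L) sinθ ⇒ φ = -5.856°; ω_rod = −rω cosθ/√(L²−r²sin²θ) = -30.788 rad/s.
V_P = V_A + ω_rod × AP, with AP = 0.1851 m along the rod.
Components: V_Px = −rω sinθ − a·ω_rod·sinφ = -5.4222 m/s;  V_Py = rω cosθ + a·ω_rod·cosφ = +2.9218 m/s.
|V_P| = √(V_Px² + V_Py²) = 6.1593 m/s.

6.16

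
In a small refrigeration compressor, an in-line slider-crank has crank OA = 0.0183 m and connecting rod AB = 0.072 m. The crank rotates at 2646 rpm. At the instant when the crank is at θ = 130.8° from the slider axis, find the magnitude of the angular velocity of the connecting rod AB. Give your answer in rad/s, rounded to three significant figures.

46.9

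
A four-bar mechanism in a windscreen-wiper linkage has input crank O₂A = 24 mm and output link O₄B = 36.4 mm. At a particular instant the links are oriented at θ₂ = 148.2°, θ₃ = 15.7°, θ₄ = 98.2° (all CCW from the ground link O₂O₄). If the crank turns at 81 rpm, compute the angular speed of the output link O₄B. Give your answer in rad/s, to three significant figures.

ω₂ = 8.482 rad/s (from 81 rpm).
Differentiating the loop-closure r₂e^{iθ₂}+r₃e^{iθ₃}=r₁+r₄e^{iθ₄} gives r₂ω₂e^{iθ₂}+r₃ω₃e^{iθ₃}=r₄ω₄e^{iθ₄}.
Eliminating the other unknown: ω₄ = r₂ω₂ sin(θ₂−θ₃) / [r₄ sin(θ₄−θ₃)].
Numerator sine = +0.73728; denominator sine = +0.99144.
Result = 0.024·8.482·(+0.73728) / (0.0364·(+0.99144)) = +4.159 rad/s; magnitude 4.159 rad/s.

4.16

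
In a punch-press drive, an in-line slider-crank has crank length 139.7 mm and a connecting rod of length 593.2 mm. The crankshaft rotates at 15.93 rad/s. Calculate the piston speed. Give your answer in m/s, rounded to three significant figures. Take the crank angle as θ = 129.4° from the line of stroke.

1.46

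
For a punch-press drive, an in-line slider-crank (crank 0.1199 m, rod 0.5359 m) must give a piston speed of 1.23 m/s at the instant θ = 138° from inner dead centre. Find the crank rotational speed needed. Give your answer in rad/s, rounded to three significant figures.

For an in-line slider-crank, |v_piston| = rω|sinθ|·[1 + r cosθ/√(L² − r² sin²θ)].
With r = 0.1199 m, L = 0.5359 m, θ = 138°: the bracketed kinematic factor |dx/dθ| = 0.066737 m.
ω = v/|dx/dθ| = 1.23/0.066737 = 18.43 rad/s.

18.4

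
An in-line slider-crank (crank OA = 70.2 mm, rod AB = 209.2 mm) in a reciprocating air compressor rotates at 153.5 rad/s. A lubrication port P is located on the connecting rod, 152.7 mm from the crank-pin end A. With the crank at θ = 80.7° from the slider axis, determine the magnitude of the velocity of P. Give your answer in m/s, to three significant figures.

ω = 153.5 rad/s.  Crank-pin speed |V_A| = rω = 10.776 m/s, perpendicular to OA.
Rod angle: sinφ = −(r/L) sinθ ⇒ φ = -19.339°; ω_rod = −rω cosθ/√(L²−r²sin²θ) = -8.8218 rad/s.
V_P = V_A + ω_rod × AP, with AP = 0.1527 m along the rod.
Components: V_Px = −rω sinθ − a·ω_rod·sinφ = -11.08 m/s;  V_Py = rω cosθ + a·ω_rod·cosφ = +0.47031 m/s.
|V_P| = √(V_Px² + V_Py²) = 11.09 m/s.

11.1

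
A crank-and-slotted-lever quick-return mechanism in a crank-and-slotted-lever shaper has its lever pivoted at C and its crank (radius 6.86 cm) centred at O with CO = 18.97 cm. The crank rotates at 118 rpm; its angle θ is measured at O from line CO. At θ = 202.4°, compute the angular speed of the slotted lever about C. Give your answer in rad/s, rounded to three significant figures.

5.44

ω = 12.36 rad/s (from 118 rpm).
Crank pin A relative to C: A = (d + r cosθ, r sinθ); lever angle φ = atan2(r sinθ, d + r cosθ).
Differentiating tanφ: φ̇ = rω(d cosθ + r)/(d² + r² + 2dr cosθ).
d² + r² + 2dr cosθ = |CA|² = 0.016629 m²;  d cosθ + r = -0.10679 m.
|ω_lever| = |0.0686·12.36·-0.10679| / 0.016629 = 5.4436 rad/s.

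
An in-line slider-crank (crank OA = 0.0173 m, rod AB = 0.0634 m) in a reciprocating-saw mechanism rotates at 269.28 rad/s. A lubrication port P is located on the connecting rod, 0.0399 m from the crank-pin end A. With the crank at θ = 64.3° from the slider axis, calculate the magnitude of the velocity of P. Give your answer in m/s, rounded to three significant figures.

4.58

ω = 269.3 rad/s.  Crank-pin speed |V_A| = rω = 4.6585 m/s, perpendicular to OA.
Rod angle: sinφ = −(r/L) sinθ ⇒ φ = -14.234°; ω_rod = −rω cosθ/√(L²−r²sin²θ) = -32.874 rad/s.
V_P = V_A + ω_rod × AP, with AP = 0.0399 m along the rod.
Components: V_Px = −rω sinθ − a·ω_rod·sinφ = -4.5202 m/s;  V_Py = rω cosθ + a·ω_rod·cosφ = +0.74882 m/s.
|V_P| = √(V_Px² + V_Py²) = 4.5818 m/s.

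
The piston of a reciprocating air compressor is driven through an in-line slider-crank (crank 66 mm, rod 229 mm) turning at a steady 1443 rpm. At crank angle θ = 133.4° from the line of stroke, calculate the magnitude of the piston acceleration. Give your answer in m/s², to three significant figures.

1050

ω = 2π·1443/60 = 151.1 rad/s
x(θ) = r cosθ + √(L² − r² sin²θ); with ω constant, a = ω²·d²x/dθ².
d²x/dθ² = −r cosθ − r²(cos2θ)/√u − r⁴ sin²2θ/(4u^{3/2}),  u = L² − r² sin²θ = 0.0501414 m².
Substituting r = 0.066 m, L = 0.229 m, θ = 133.4°: d²x/dθ² = +0.046013 m.
a = ω²·d²x/dθ² = (151.1)²·(+0.046013) = +1050.7 m/s²;  |a| = 1050.7 m/s².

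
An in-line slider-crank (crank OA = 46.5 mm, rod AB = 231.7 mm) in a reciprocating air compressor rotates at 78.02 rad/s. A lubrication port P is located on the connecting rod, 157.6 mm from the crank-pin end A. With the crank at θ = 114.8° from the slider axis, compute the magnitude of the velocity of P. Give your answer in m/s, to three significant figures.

ω = 78.02 rad/s.  Crank-pin speed |V_A| = rω = 3.6279 m/s, perpendicular to OA.
Rod angle: sinφ = −(r/L) sinθ ⇒ φ = -10.497°; ω_rod = −rω cosθ/√(L²−r²sin²θ) = +6.6795 rad/s.
V_P = V_A + ω_rod × AP, with AP = 0.1576 m along the rod.
Components: V_Px = −rω sinθ − a·ω_rod·sinφ = -3.1016 m/s;  V_Py = rω cosθ + a·ω_rod·cosφ = -0.48667 m/s.
|V_P| = √(V_Px² + V_Py²) = 3.1395 m/s.

3.14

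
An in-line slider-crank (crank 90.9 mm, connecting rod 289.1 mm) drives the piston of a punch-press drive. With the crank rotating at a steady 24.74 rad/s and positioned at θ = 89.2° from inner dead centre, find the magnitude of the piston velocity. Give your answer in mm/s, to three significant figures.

ω = 24.74 rad/s
For an in-line slider-crank, x = r cosθ + √(L² − r² sin²θ), so v = −rω sinθ·[1 + r cosθ/√(L² − r² sin²θ)].
With r = 0.0909 m, L = 0.2891 m, θ = 89.2°: √(L² − r² sin²θ) = 0.27444 m.
v = −0.0909·24.74·0.99990·[1 + 0.0909·0.01396/0.27444] = -2.259 m/s.
|v| = 2.259 m/s = 2259 mm/s.

2260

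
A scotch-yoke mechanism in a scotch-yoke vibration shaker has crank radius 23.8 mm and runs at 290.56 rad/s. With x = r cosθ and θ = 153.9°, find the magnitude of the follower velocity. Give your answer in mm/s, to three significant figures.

3040

ω = 290.6 rad/s
x = r cosθ ⇒ ẋ = −rω sinθ.
|v| = rω|sinθ| = 0.0238·290.6·|sin 153.9°| = 3.0423 m/s = 3042.3 mm/s.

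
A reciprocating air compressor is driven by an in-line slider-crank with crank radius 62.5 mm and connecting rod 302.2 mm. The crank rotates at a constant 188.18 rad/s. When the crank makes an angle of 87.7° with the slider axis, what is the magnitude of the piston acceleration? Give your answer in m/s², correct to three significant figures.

377

ω = 188.2 rad/s
x(θ) = r cosθ + √(L² − r² sin²θ); with ω constant, a = ω²·d²x/dθ².
d²x/dθ² = −r cosθ − r²(cos2θ)/√u − r⁴ sin²2θ/(4u^{3/2}),  u = L² − r² sin²θ = 0.0874249 m².
Substituting r = 0.0625 m, L = 0.3022 m, θ = 87.7°: d²x/dθ² = +0.010659 m.
a = ω²·d²x/dθ² = (188.2)²·(+0.010659) = +377.47 m/s²;  |a| = 377.47 m/s².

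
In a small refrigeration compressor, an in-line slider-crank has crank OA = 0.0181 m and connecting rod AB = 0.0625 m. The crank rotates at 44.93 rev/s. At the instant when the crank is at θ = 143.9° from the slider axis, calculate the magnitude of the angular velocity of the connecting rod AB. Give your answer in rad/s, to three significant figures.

67.0

ω = 282.3 rad/s (converted from 44.93 rev/s).
The rod makes angle φ with the slider axis where L sinφ = r sinθ; differentiating, L cosφ·φ̇ = r ω cosθ.
L cosφ = √(L² − r² sin²θ) = 0.061583 m.
|ω_rod| = r ω |cosθ| / √(L² − r² sin²θ) = 0.0181·282.3·0.80799/0.061583 = 67.04 rad/s.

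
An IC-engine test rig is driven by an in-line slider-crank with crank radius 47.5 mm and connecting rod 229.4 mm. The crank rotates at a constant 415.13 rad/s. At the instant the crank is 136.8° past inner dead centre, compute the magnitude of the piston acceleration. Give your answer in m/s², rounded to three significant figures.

ω = 415.1 rad/s
x(θ) = r cosθ + √(L² − r² sin²θ); with ω constant, a = ω²·d²x/dθ².
d²x/dθ² = −r cosθ − r²(cos2θ)/√u − r⁴ sin²2θ/(4u^{3/2}),  u = L² − r² sin²θ = 0.0515671 m².
Substituting r = 0.0475 m, L = 0.2294 m, θ = 136.8°: d²x/dθ² = +0.033894 m.
a = ω²·d²x/dθ² = (415.1)²·(+0.033894) = +5841 m/s²;  |a| = 5841 m/s².

5840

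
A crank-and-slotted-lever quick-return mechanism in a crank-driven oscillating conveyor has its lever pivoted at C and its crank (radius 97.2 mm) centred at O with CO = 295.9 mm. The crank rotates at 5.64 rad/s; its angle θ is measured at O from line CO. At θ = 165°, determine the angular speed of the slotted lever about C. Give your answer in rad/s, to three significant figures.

2.50

ω = 5.64 rad/s
Crank pin A relative to C: A = (d + r cosθ, r sinθ); lever angle φ = atan2(r sinθ, d + r cosθ).
Differentiating tanφ: φ̇ = rω(d cosθ + r)/(d² + r² + 2dr cosθ).
d² + r² + 2dr cosθ = |CA|² = 0.0414417 m²;  d cosθ + r = -0.18862 m.
|ω_lever| = |0.0972·5.64·-0.18862| / 0.0414417 = 2.4951 rad/s.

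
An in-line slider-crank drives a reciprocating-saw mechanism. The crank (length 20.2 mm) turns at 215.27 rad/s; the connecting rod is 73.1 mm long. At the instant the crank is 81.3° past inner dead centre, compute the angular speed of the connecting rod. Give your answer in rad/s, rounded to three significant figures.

9.35

ω = 215.3 rad/s
The rod makes angle φ with the slider axis where L sinφ = r sinθ; differentiating, L cosφ·φ̇ = r ω cosθ.
L cosφ = √(L² − r² sin²θ) = 0.07032 m.
|ω_rod| = r ω |cosθ| / √(L² − r² sin²θ) = 0.0202·215.3·0.15126/0.07032 = 9.3537 rad/s.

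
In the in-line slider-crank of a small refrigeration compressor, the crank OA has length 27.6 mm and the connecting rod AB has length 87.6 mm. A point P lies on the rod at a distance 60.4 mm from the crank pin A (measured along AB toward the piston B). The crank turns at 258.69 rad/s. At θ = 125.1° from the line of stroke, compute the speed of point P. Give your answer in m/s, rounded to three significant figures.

ω = 258.7 rad/s.  Crank-pin speed |V_A| = rω = 7.1398 m/s, perpendicular to OA.
Rod angle: sinφ = −(r/L) sinθ ⇒ φ = -14.938°; ω_rod = −rω cosθ/√(L²−r²sin²θ) = +48.505 rad/s.
V_P = V_A + ω_rod × AP, with AP = 0.0604 m along the rod.
Components: V_Px = −rω sinθ − a·ω_rod·sinφ = -5.0863 m/s;  V_Py = rω cosθ + a·ω_rod·cosφ = -1.2748 m/s.
|V_P| = √(V_Px² + V_Py²) = 5.2436 m/s.

5.24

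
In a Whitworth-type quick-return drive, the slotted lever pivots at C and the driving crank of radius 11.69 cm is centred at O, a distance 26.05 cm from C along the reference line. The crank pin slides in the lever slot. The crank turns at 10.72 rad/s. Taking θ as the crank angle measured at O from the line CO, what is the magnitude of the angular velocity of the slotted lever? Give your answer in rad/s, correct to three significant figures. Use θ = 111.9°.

ω = 10.72 rad/s
Crank pin A relative to C: A = (d + r cosθ, r sinθ); lever angle φ = atan2(r sinθ, d + r cosθ).
Differentiating tanφ: φ̇ = rω(d cosθ + r)/(d² + r² + 2dr cosθ).
d² + r² + 2dr cosθ = |CA|² = 0.0588091 m²;  d cosθ + r = +0.019737 m.
|ω_lever| = |0.1169·10.72·+0.019737| / 0.0588091 = 0.42057 rad/s.

0.421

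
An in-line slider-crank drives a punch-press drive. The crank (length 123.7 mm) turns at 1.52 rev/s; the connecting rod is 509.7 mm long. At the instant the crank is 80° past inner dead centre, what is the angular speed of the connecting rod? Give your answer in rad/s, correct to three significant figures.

0.414

ω = 9.55 rad/s (converted from 1.52 rev/s).
The rod makes angle φ with the slider axis where L sinφ = r sinθ; differentiating, L cosφ·φ̇ = r ω cosθ.
L cosφ = √(L² − r² sin²θ) = 0.49493 m.
|ω_rod| = r ω |cosθ| / √(L² − r² sin²θ) = 0.1237·9.55·0.17365/0.49493 = 0.4145 rad/s.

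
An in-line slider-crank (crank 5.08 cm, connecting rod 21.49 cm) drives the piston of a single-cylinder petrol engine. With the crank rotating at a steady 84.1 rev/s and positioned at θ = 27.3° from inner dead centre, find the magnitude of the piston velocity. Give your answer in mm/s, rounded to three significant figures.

ω = 2π·84.1 = 528.4 rad/s
For an in-line slider-crank, x = r cosθ + √(L² − r² sin²θ), so v = −rω sinθ·[1 + r cosθ/√(L² − r² sin²θ)].
With r = 0.0508 m, L = 0.2149 m, θ = 27.3°: √(L² − r² sin²θ) = 0.21363 m.
v = −0.0508·528.4·0.45865·[1 + 0.0508·0.88862/0.21363] = -14.913 m/s.
|v| = 14.913 m/s = 14913 mm/s.

14900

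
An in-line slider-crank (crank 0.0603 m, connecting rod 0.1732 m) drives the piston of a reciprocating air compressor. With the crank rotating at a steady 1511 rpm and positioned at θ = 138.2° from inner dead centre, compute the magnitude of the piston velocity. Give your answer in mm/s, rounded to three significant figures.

ω = 2π·1511/60 = 158.2 rad/s
For an in-line slider-crank, x = r cosθ + √(L² − r² sin²θ), so v = −rω sinθ·[1 + r cosθ/√(L² − r² sin²θ)].
With r = 0.0603 m, L = 0.1732 m, θ = 138.2°: √(L² − r² sin²θ) = 0.16847 m.
v = −0.0603·158.2·0.66653·[1 + 0.0603·-0.74548/0.16847] = -4.6627 m/s.
|v| = 4.6627 m/s = 4662.7 mm/s.

4660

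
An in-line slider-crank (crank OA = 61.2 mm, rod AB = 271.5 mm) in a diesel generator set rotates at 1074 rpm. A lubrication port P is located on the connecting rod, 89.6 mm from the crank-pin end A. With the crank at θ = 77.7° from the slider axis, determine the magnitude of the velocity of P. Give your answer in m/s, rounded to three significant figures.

ω = 112.5 rad/s.  Crank-pin speed |V_A| = rω = 6.8831 m/s, perpendicular to OA.
Rod angle: sinφ = −(r/L) sinθ ⇒ φ = -12.723°; ω_rod = −rω cosθ/√(L²−r²sin²θ) = -5.5367 rad/s.
V_P = V_A + ω_rod × AP, with AP = 0.0896 m along the rod.
Components: V_Px = −rω sinθ − a·ω_rod·sinφ = -6.8344 m/s;  V_Py = rω cosθ + a·ω_rod·cosφ = +0.9824 m/s.
|V_P| = √(V_Px² + V_Py²) = 6.9046 m/s.

6.90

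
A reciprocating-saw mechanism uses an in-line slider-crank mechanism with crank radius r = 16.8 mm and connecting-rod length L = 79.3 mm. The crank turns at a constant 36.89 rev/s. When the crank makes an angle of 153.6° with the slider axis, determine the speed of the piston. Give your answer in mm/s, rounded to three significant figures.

ω = 2π·36.9 = 231.8 rad/s
For an in-line slider-crank, x = r cosθ + √(L² − r² sin²θ), so v = −rω sinθ·[1 + r cosθ/√(L² − r² sin²θ)].
With r = 0.0168 m, L = 0.0793 m, θ = 153.6°: √(L² − r² sin²θ) = 0.078947 m.
v = −0.0168·231.8·0.44464·[1 + 0.0168·-0.89571/0.078947] = -1.4014 m/s.
|v| = 1.4014 m/s = 1401.4 mm/s.

1400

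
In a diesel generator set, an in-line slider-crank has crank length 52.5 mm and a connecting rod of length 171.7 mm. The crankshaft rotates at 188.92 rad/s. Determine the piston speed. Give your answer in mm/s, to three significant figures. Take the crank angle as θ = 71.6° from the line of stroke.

10400

ω = 188.9 rad/s
For an in-line slider-crank, x = r cosθ + √(L² − r² sin²θ), so v = −rω sinθ·[1 + r cosθ/√(L² − r² sin²θ)].
With r = 0.0525 m, L = 0.1717 m, θ = 71.6°: √(L² − r² sin²θ) = 0.16431 m.
v = −0.0525·188.9·0.94888·[1 + 0.0525·0.31565/0.16431] = -10.36 m/s.
|v| = 10.36 m/s = 10360 mm/s.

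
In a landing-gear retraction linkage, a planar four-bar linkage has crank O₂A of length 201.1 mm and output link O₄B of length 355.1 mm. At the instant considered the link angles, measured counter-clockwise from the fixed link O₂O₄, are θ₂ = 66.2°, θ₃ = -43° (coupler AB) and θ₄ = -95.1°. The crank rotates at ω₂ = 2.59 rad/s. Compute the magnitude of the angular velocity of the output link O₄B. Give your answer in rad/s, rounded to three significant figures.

ω₂ = 2.59 rad/s
Differentiating the loop-closure r₂e^{iθ₂}+r₃e^{iθ₃}=r₁+r₄e^{iθ₄} gives r₂ω₂e^{iθ₂}+r₃ω₃e^{iθ₃}=r₄ω₄e^{iθ₄}.
Eliminating the other unknown: ω₄ = r₂ω₂ sin(θ₂−θ₃) / [r₄ sin(θ₄−θ₃)].
Numerator sine = +0.94438; denominator sine = -0.78908.
Result = 0.2011·2.59·(+0.94438) / (0.3551·(-0.78908)) = -1.7554 rad/s; magnitude 1.7554 rad/s.

1.76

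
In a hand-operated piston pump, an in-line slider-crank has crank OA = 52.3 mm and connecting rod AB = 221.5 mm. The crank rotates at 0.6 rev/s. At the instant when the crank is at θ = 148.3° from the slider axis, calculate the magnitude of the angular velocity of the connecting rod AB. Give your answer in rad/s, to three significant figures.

ω = 3.77 rad/s (converted from 0.6 rev/s).
The rod makes angle φ with the slider axis where L sinφ = r sinθ; differentiating, L cosφ·φ̇ = r ω cosθ.
L cosφ = √(L² − r² sin²θ) = 0.21979 m.
|ω_rod| = r ω |cosθ| / √(L² − r² sin²θ) = 0.0523·3.77·0.85081/0.21979 = 0.76324 rad/s.

0.763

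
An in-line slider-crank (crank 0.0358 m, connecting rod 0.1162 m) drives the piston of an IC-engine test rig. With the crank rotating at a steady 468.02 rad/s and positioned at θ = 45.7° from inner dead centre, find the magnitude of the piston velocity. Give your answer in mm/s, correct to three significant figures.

14600

ω = 468 rad/s
For an in-line slider-crank, x = r cosθ + √(L² − r² sin²θ), so v = −rω sinθ·[1 + r cosθ/√(L² − r² sin²θ)].
With r = 0.0358 m, L = 0.1162 m, θ = 45.7°: √(L² − r² sin²θ) = 0.11334 m.
v = −0.0358·468·0.71569·[1 + 0.0358·0.69842/0.11334] = -14.637 m/s.
|v| = 14.637 m/s = 14637 mm/s.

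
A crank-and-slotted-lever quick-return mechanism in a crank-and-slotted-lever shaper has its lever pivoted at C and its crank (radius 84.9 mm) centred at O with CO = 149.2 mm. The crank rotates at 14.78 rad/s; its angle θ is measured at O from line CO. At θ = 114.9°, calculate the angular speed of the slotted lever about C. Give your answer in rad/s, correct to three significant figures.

1.47

ω = 14.78 rad/s
Crank pin A relative to C: A = (d + r cosθ, r sinθ); lever angle φ = atan2(r sinθ, d + r cosθ).
Differentiating tanφ: φ̇ = rω(d cosθ + r)/(d² + r² + 2dr cosθ).
d² + r² + 2dr cosθ = |CA|² = 0.0188021 m²;  d cosθ + r = +0.022081 m.
|ω_lever| = |0.0849·14.78·+0.022081| / 0.0188021 = 1.4737 rad/s.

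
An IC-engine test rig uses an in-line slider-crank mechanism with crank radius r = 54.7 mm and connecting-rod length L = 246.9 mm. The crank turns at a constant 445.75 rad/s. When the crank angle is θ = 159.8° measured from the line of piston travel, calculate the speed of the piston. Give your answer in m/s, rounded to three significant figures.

6.66

ω = 445.8 rad/s
For an in-line slider-crank, x = r cosθ + √(L² − r² sin²θ), so v = −rω sinθ·[1 + r cosθ/√(L² − r² sin²θ)].
With r = 0.0547 m, L = 0.2469 m, θ = 159.8°: √(L² − r² sin²θ) = 0.24618 m.
v = −0.0547·445.8·0.34530·[1 + 0.0547·-0.93849/0.24618] = -6.6636 m/s.
|v| = 6.6636 m/s.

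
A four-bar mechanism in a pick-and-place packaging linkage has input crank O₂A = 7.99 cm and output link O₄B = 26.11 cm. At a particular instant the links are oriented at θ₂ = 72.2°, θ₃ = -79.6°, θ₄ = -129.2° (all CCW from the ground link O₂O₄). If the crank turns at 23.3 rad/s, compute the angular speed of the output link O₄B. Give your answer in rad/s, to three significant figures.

4.42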